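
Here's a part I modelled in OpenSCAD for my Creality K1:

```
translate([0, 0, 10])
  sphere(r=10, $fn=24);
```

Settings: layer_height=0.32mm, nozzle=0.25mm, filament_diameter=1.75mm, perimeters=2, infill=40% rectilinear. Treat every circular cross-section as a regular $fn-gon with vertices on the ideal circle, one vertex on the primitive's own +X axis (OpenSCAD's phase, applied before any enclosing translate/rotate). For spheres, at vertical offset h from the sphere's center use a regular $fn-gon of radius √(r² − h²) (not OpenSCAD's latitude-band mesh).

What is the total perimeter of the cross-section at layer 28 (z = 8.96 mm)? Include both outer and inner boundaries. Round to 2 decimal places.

At z = 8.96 mm: the r=10 sphere slices to a regular 24-gon of circumradius 9.946 (√(r²−h²) with h=1.04 from center) (perimeter = 2·24·9.946·sin(180°/24) = 62.31 mm). Overall, the cross-section is a single solid region. Total boundary length (outer) = 62.31 mm.

62.31 mm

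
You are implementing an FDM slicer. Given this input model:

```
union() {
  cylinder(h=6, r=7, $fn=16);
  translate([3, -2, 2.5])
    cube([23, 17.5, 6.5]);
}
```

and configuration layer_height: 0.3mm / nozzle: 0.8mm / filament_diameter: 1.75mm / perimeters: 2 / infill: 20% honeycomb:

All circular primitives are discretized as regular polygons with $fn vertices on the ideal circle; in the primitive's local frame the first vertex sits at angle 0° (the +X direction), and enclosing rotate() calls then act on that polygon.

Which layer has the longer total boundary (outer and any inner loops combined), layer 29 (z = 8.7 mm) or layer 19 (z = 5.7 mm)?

layer 19 (z = 5.7 mm)

Layer 29 (z = 8.7): the cylinder is absent (z outside [0, 6]); the 23×17.5 cube at (3, -2) contributes its full rectangle (perimeter 81.00 mm); Taking the union: only the 23×17.5 cube at (3, -2) is present, so the union is just that shape — boundary = 81.00 mm. So its perimeter = 81.00 mm. Layer 19 (z = 5.7): the r=7 cylinder contributes a regular 16-gon of circumradius 7 (perimeter = 2·16·7.000·sin(180°/16) = 43.70 mm); the 23×17.5 cube at (3, -2) contributes its full rectangle (perimeter 81.00 mm); Combining (union): the regions partially overlap (shared area 25.02 mm²), so the edge portions inside another operand are dropped and the merged outline is re-measured after clipping — boundary = 103.00 mm. So its perimeter = 103.00 mm. Layer 19 is larger (103.00 vs 81.00 mm).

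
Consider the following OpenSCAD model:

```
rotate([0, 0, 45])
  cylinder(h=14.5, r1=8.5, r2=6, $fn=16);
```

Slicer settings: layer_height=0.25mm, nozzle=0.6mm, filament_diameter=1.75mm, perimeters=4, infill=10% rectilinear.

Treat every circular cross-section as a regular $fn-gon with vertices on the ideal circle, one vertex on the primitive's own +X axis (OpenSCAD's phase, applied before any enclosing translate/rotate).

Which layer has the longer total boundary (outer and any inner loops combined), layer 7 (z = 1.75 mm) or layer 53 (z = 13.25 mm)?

Layer 7 (z = 1.75): the cone contributes a regular 16-gon of circumradius 8.198 (interpolated between r1=8.5 and r2=6 at t=0.121) (perimeter = 2·16·8.198·sin(180°/16) = 51.18 mm); (whole slice rotated 45° about Z — lengths, areas and connectivity unchanged). So its perimeter = 51.18 mm. Layer 53 (z = 13.25): the cone (r1=8.5→r2=6) has section circumradius 6.216 here — a regular 16-gon (perimeter = 2·16·6.216·sin(180°/16) = 38.80 mm); (whole slice rotated 45° about Z — lengths, areas and connectivity unchanged). So its perimeter = 38.80 mm. Layer 7 is larger (51.18 vs 38.80 mm).

layer 7 (z = 1.75 mm)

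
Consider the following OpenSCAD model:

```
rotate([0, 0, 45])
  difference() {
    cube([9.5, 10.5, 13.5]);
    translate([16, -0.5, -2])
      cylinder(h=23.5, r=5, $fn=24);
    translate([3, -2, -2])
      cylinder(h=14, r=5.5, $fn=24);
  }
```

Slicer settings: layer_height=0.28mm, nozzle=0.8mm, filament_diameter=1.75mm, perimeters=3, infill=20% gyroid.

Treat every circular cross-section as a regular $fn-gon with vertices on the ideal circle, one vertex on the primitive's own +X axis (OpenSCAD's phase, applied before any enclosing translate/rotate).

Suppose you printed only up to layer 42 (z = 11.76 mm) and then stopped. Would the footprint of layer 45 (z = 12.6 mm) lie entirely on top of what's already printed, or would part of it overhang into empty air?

part overhangs

Compare the two slices. At z = 11.76: the cube (footprint 9.5×10.5) is included at this height (area 99.75 mm²); the r=5 cylinder at (16, -0.5) gives a regular 24-gon of circumradius 5 (constant along its height) (area = (24/2)·5.000²·sin(360°/24) = 77.65 mm²); the r=5.5 cylinder at (3, -2) gives a regular 24-gon of circumradius 5.5 (constant along its height) (area = (24/2)·5.500²·sin(360°/24) = 93.95 mm²); Subtracting the remaining from the first: starting from the 9.5×10.5 cube (99.75 mm²), the r=5 cylinder at (16, -0.5) misses the remaining region (no effect); the r=5.5 cylinder at (3, -2) partially overlaps it — only the 22.34 mm² overlap (of its 93.95 mm²) is removed, clipping the outline — area = 77.41 mm²; (whole slice rotated 45° about Z — lengths, areas and connectivity unchanged). At z = 12.6: the cube is present — its section is the full 9.5×10.5 rectangle (area 99.75 mm²); the cylinder at (16, -0.5): section is a regular 24-gon, circumradius r=5 (area = (24/2)·5.000²·sin(360°/24) = 77.65 mm²); the cylinder at (3, -2) is absent (z outside [-2, 12]); Subtracting the remaining from the first: starting from the 9.5×10.5 cube (99.75 mm²), the r=5 cylinder at (16, -0.5) misses the remaining region (no effect) — area = 99.75 mm²; (whole slice rotated 45° about Z — lengths, areas and connectivity unchanged). Checking containment: at z = 12.6 the cross-section extends beyond the z = 11.76 cross-section by about 22.34 mm².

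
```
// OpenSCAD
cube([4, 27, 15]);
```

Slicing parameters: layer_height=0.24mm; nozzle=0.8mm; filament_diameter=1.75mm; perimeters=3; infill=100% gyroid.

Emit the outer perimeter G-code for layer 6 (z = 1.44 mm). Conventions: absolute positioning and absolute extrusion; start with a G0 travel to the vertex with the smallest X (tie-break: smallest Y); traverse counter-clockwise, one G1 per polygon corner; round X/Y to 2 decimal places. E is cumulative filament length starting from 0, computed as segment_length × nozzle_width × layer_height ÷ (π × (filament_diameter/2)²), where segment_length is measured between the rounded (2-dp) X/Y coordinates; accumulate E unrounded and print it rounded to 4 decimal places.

At z = 1.44 mm: the 4×27 cube contributes its full rectangle. The outline is a single polygon with 4 vertices. Extrusion per mm of travel: 0.8 × 0.24 / (π × 0.875²) = 0.079824. Accumulating E over each segment gives final E = 4.9491.

G0 X0.00 Y0.00 Z1.44
G1 X4.00 Y0.00 E0.3193
G1 X4.00 Y27.00 E2.4746
G1 X0.00 Y27.00 E2.7939
G1 X0.00 Y0.00 E4.9491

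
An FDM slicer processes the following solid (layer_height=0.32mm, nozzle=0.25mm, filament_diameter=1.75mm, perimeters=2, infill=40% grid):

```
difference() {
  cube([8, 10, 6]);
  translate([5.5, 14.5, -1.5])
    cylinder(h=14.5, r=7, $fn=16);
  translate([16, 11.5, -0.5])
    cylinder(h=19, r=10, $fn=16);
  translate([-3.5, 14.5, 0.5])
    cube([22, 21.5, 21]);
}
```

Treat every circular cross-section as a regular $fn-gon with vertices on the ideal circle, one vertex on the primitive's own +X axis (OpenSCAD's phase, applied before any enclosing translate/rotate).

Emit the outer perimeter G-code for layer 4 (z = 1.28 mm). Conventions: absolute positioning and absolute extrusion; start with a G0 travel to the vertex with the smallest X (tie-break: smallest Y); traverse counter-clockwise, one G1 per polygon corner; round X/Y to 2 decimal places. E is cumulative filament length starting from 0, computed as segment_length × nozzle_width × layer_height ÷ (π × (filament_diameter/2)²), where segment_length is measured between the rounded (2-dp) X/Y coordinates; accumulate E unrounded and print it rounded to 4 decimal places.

G0 X0.00 Y0.00 Z1.28
G1 X8.00 Y0.00 E0.2661
G1 X8.00 Y5.82 E0.4597
G1 X6.76 Y7.67 E0.5337
G1 X6.75 Y7.75 E0.5364
G1 X5.50 Y7.50 E0.5788
G1 X2.82 Y8.03 E0.6697
G1 X0.55 Y9.55 E0.7605
G1 X0.25 Y10.00 E0.7785
G1 X0.00 Y10.00 E0.7868
G1 X0.00 Y0.00 E1.1194

At z = 1.28 mm: the cube is present — its section is the full 8×10 rectangle; the cylinder at (5.5, 14.5): section is a regular 16-gon, circumradius r=7; the cylinder at (16, 11.5): section is a regular 16-gon, circumradius r=10; the cube at (-3.5, 14.5) (footprint 22×21.5) is included at this height; Subtracting the remaining from the first: starting from the 8×10 cube, the r=7 cylinder at (5.5, 14.5) partially overlaps it — only the 14.42 mm² overlap (of its 150.01 mm²) is removed, clipping the outline; the r=10 cylinder at (16, 11.5) partially overlaps it — only the 1.40 mm² overlap (of its 306.15 mm²) is removed, clipping the outline; the 22×21.5 cube at (-3.5, 14.5) misses the remaining region (no effect) — 1 connected region. The outline is a single polygon with 10 vertices. Extrusion per mm of travel: 0.25 × 0.32 / (π × 0.875²) = 0.033260. Accumulating E over each segment gives final E = 1.1194.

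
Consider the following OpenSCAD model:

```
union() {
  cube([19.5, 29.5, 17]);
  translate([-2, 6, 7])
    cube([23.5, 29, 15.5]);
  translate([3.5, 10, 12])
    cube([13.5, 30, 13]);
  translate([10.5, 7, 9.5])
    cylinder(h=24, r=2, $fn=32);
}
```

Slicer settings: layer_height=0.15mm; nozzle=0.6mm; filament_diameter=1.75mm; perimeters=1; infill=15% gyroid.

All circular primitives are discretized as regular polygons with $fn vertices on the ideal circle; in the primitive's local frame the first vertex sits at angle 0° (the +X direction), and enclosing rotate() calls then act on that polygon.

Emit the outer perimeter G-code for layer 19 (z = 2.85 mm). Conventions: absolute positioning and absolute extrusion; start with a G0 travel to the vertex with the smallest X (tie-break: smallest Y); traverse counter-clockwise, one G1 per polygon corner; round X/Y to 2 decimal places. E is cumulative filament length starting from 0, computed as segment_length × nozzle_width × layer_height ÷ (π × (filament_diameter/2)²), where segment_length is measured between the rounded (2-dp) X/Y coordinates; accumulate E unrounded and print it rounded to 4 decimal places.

At z = 2.85 mm: the 19.5×29.5 cube contributes its full rectangle; the cube at (-2, 6) does not reach this height (z outside [7, 22.5]); the cube at (3.5, 10) does not reach this height (z outside [12, 25]); the cylinder at (10.5, 7) does not reach this height (z outside [9.5, 33.5]); Taking the union: only the 19.5×29.5 cube is present, so the union is just that shape — 1 connected region. The outline is a single polygon with 4 vertices. Extrusion per mm of travel: 0.6 × 0.15 / (π × 0.875²) = 0.037418. Accumulating E over each segment gives final E = 3.6669.

G0 X0.00 Y0.00 Z2.85
G1 X19.50 Y0.00 E0.7296
G1 X19.50 Y29.50 E1.8335
G1 X0.00 Y29.50 E2.5631
G1 X0.00 Y0.00 E3.6669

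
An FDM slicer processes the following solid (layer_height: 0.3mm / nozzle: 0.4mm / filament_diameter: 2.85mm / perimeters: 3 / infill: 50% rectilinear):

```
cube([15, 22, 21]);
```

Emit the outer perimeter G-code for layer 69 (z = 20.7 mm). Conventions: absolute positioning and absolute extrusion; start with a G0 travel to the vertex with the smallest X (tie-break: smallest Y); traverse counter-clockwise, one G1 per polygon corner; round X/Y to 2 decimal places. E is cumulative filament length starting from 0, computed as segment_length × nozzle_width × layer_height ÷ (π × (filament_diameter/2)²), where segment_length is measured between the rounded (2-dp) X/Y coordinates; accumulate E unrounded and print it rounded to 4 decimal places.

G0 X0.00 Y0.00 Z20.70
G1 X15.00 Y0.00 E0.2822
G1 X15.00 Y22.00 E0.6960
G1 X0.00 Y22.00 E0.9781
G1 X0.00 Y0.00 E1.3920

At z = 20.7 mm: the cube is present — its section is the full 15×22 rectangle. The outline is a single polygon with 4 vertices. Extrusion per mm of travel: 0.4 × 0.3 / (π × 1.425²) = 0.018811. Accumulating E over each segment gives final E = 1.3920.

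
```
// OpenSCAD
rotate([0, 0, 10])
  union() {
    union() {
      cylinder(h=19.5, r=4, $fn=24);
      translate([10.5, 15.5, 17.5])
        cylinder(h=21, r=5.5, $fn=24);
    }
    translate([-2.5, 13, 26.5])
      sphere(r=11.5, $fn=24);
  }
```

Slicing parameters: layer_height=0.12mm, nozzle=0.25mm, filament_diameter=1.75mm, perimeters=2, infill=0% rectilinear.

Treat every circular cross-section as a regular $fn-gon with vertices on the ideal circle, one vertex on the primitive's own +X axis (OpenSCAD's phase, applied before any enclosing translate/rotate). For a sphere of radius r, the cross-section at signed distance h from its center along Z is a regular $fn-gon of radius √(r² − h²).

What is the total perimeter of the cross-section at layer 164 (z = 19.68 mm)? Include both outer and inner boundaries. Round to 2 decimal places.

At z = 19.68 mm: the cylinder does not reach this height (z outside [0, 19.5]); the r=5.5 cylinder at (10.5, 15.5) contributes a regular 24-gon of circumradius 5.5 (perimeter = 2·24·5.500·sin(180°/24) = 34.46 mm); Combining (union): only the r=5.5 cylinder at (10.5, 15.5) is present, so the union is just that shape — boundary = 34.46 mm; the r=11.5 sphere at (-2.5, 13) contributes a regular 24-gon of circumradius √(11.5²−6.82²) = 9.259 (perimeter = 2·24·9.259·sin(180°/24) = 58.01 mm); Merging all regions: the regions partially overlap (shared area 5.90 mm²), so the edge portions inside another operand are dropped and the merged outline is re-measured after clipping — boundary = 79.74 mm; (rotated 10° about Z; rotation is an isometry so areas/perimeters/island counts are preserved). Overall, the cross-section is a single solid region. Total boundary length (outer) = 79.74 mm.

79.74 mm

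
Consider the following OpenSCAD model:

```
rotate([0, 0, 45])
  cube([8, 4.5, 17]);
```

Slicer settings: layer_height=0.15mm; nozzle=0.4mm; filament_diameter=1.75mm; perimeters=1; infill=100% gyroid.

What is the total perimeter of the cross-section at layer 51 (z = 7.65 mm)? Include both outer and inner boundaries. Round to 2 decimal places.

At z = 7.65 mm: the 8×4.5 cube contributes its full rectangle (perimeter 25.00 mm); (whole slice rotated 45° about Z — lengths, areas and connectivity unchanged). Overall, the cross-section is a single solid region. Total boundary length (outer) = 25.00 mm.

25.00 mm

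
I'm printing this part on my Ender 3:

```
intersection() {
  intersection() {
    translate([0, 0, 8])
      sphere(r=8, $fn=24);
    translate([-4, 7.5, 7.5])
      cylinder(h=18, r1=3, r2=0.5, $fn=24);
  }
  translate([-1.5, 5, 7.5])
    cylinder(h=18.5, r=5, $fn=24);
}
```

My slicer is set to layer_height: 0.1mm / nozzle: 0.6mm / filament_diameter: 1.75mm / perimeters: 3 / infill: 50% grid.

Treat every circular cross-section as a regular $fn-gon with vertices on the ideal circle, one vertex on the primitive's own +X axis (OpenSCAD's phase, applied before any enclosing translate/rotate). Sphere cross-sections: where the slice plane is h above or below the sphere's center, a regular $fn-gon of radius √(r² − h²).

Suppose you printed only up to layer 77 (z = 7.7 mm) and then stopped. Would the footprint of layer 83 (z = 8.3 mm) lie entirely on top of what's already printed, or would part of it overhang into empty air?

Compare the two slices. At z = 7.7: the r=8 sphere contributes a regular 24-gon of circumradius √(8²−0.3²) = 7.994 (area = (24/2)·7.994²·sin(360°/24) = 198.49 mm²); the cone at (-4, 7.5): at t=0.011 of its height the radius interpolates to r₁+(r₂−r₁)t = 2.972, giving a regular 24-gon of that circumradius (area = (24/2)·2.972²·sin(360°/24) = 27.44 mm²); Taking the intersection: the cone at (-4, 7.5) partially overlaps the r=8 sphere; clipping to the common part keeps 9.51 mm² — area = 9.51 mm²; the cylinder at (-1.5, 5): section is a regular 24-gon, circumradius r=5 (area = (24/2)·5.000²·sin(360°/24) = 77.65 mm²); Taking the intersection: the result so far lies inside the r=5 cylinder at (-1.5, 5), so it is kept whole — area = 9.51 mm². At z = 8.3: the r=8 sphere slices to a regular 24-gon of circumradius 7.994 (√(r²−h²) with h=0.3 from center) (area = (24/2)·7.994²·sin(360°/24) = 198.49 mm²); the cone at (-4, 7.5): at t=0.044 of its height the radius interpolates to r₁+(r₂−r₁)t = 2.889, giving a regular 24-gon of that circumradius (area = (24/2)·2.889²·sin(360°/24) = 25.92 mm²); After intersecting: the cone at (-4, 7.5) partially overlaps the r=8 sphere; clipping to the common part keeps 8.93 mm² — area = 8.93 mm²; the r=5 cylinder at (-1.5, 5) gives a regular 24-gon of circumradius 5 (constant along its height) (area = (24/2)·5.000²·sin(360°/24) = 77.65 mm²); Keeping only the common overlap: the result so far lies inside the r=5 cylinder at (-1.5, 5), so it is kept whole — area = 8.93 mm². Checking containment: the cross-section at z = 8.3 is a subset of the cross-section at z = 7.7.

entirely on top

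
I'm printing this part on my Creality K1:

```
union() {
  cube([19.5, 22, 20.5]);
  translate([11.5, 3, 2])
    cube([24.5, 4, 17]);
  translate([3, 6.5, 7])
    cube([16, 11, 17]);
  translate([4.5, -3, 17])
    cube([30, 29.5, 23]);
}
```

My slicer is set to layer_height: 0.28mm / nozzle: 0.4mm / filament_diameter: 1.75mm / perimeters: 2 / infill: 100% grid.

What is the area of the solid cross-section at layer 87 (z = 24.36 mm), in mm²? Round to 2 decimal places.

885.00 mm²

At z = 24.36 mm: the cube does not reach this height (z outside [0, 20.5]); the cube at (11.5, 3) does not reach this height (z outside [2, 19]); the cube at (3, 6.5) is not intersected at this z (z outside [7, 24]); the cube at (4.5, -3) is present — its section is the full 30×29.5 rectangle (area 885.00 mm²); Combining (union): only the 30×29.5 cube at (4.5, -3) is present, so the union is just that shape — area = 885.00 mm². Overall, the cross-section is a single solid region. Net area = 885.00 mm².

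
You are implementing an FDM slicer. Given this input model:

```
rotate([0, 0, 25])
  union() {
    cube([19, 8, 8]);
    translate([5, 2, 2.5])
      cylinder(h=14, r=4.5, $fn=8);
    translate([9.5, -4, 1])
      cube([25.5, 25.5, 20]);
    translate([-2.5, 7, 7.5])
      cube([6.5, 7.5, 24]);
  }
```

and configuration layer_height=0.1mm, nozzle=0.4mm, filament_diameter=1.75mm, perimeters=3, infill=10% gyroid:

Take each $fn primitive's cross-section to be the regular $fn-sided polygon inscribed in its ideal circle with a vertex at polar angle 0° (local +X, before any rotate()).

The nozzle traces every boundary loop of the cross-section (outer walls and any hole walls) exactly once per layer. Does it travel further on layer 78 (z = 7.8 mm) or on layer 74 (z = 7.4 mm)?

Layer 78 (z = 7.8): the cube (footprint 19×8) is included at this height (perimeter 54.00 mm); the cylinder at (5, 2): section is a regular 8-gon, circumradius r=4.5 (perimeter = 2·8·4.500·sin(180°/8) = 27.55 mm); the cube at (9.5, -4) (footprint 25.5×25.5) is included at this height (perimeter 102.00 mm); the 6.5×7.5 cube at (-2.5, 7) contributes its full rectangle (perimeter 28.00 mm); Combining (union): the regions partially overlap (shared area 124.98 mm²), so the edge portions inside another operand are dropped and the merged outline is re-measured after clipping — boundary = 141.10 mm; (rotated 25° about Z; rotation is an isometry so areas/perimeters/island counts are preserved). So its perimeter = 141.10 mm. Layer 74 (z = 7.4): the cube is present — its section is the full 19×8 rectangle (perimeter 54.00 mm); the r=4.5 cylinder at (5, 2) contributes a regular 8-gon of circumradius 4.5 (perimeter = 2·8·4.500·sin(180°/8) = 27.55 mm); the 25.5×25.5 cube at (9.5, -4) contributes its full rectangle (perimeter 102.00 mm); the cube at (-2.5, 7) is not intersected at this z (z outside [7.5, 31.5]); Merging all regions: the regions partially overlap (shared area 120.98 mm²), so the edge portions inside another operand are dropped and the merged outline is re-measured after clipping — boundary = 123.10 mm; (rotated 25° about Z; rotation is an isometry so areas/perimeters/island counts are preserved). So its perimeter = 123.10 mm. Layer 78 is larger (141.10 vs 123.10 mm).

layer 78 (z = 7.8 mm)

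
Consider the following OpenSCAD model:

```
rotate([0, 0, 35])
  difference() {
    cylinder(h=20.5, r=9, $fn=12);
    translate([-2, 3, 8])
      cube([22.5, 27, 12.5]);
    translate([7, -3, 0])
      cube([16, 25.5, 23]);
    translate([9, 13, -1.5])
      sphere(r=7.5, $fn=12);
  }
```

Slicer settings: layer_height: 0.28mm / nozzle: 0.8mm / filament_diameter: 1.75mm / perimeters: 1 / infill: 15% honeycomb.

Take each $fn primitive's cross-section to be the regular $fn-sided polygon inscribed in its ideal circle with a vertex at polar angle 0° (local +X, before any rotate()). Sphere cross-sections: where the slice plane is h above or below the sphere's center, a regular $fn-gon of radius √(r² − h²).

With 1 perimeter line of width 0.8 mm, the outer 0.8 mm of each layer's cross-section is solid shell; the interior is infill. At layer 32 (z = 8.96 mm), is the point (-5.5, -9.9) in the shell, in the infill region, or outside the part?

outside

At z = 8.96 mm: the r=9 cylinder contributes a regular 12-gon of circumradius 9; the 22.5×27 cube at (-2, 3) contributes its full rectangle; the 16×25.5 cube at (7, -3) contributes its full rectangle; the sphere at (9, 13) does not reach this height (|z−center|=10.460 > r=7.5); After the difference (first − rest): starting from the r=9 cylinder, the 22.5×27 cube at (-2, 3) partially overlaps it — only the 46.42 mm² overlap (of its 607.50 mm²) is removed, clipping the outline; the 16×25.5 cube at (7, -3) partially overlaps it — only the 9.59 mm² overlap (of its 408.00 mm²) is removed, clipping the outline — 1 connected region; (whole slice rotated 35° about Z — lengths, areas and connectivity unchanged). Overall, the cross-section is a single solid region. Undo the 35° rotation: the query point maps to (-10.184, -4.955) in the un-rotated model frame. The nearest boundary edge runs (-7.79, -4.50)→(-9.00, 0.00); distance from the point to it = 2.43 mm. The point is not inside any of the regions above, so it lies outside the cross-section (2.43 mm from the nearest boundary).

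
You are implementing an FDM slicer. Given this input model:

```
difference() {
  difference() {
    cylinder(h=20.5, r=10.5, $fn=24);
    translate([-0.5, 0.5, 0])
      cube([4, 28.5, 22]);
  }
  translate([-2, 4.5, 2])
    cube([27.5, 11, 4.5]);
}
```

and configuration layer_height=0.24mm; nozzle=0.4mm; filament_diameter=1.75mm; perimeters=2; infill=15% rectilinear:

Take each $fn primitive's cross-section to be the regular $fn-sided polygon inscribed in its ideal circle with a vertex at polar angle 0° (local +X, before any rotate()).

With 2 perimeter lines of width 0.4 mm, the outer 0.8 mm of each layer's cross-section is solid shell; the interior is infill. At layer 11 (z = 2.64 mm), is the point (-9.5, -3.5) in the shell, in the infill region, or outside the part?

shell

At z = 2.64 mm: the cylinder: section is a regular 24-gon, circumradius r=10.5; the cube at (-0.5, 0.5) is present — its section is the full 4×28.5 rectangle; Taking the first minus the rest: starting from the r=10.5 cylinder, the 4×28.5 cube at (-0.5, 0.5) partially overlaps it — only the 39.09 mm² overlap (of its 114.00 mm²) is removed, clipping the outline — 1 connected region; the 27.5×11 cube at (-2, 4.5) contributes its full rectangle; Taking the first minus the rest: starting from the result so far, the 27.5×11 cube at (-2, 4.5) partially overlaps it — only the 28.78 mm² overlap (of its 302.50 mm²) is removed, clipping the outline — 1 connected region. Overall, the cross-section is a single solid region. The nearest boundary edge runs (-9.09, -5.25)→(-10.14, -2.72); distance from the point to it = 0.29 mm. The point is inside the cross-section, 0.29 mm from the nearest boundary — within the 0.8 mm shell band (2 × 0.4).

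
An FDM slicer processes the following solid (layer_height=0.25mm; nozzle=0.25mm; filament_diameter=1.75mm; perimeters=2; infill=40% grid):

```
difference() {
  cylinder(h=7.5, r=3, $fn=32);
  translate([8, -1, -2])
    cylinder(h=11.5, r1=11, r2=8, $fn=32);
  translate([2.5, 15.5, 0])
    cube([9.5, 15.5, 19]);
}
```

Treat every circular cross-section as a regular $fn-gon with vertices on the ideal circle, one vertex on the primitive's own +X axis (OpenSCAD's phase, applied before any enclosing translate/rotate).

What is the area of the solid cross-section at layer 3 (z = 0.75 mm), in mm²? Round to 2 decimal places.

At z = 0.75 mm: the cylinder: section is a regular 32-gon, circumradius r=3 (area = (32/2)·3.000²·sin(360°/32) = 28.09 mm²); the cone at (8, -1): at t=0.239 of its height the radius interpolates to r₁+(r₂−r₁)t = 10.283, giving a regular 32-gon of that circumradius (area = (32/2)·10.283²·sin(360°/32) = 330.04 mm²); the 9.5×15.5 cube at (2.5, 15.5) contributes its full rectangle (area 147.25 mm²); Taking the first minus the rest: starting from the r=3 cylinder (28.09 mm²), the cone at (8, -1) partially overlaps it — only the 25.51 mm² overlap (of its 330.04 mm²) is removed, clipping the outline; the 9.5×15.5 cube at (2.5, 15.5) misses the remaining region (no effect) — area = 2.59 mm². Overall, the cross-section is a single solid region. Net area = 2.59 mm².

2.59 mm²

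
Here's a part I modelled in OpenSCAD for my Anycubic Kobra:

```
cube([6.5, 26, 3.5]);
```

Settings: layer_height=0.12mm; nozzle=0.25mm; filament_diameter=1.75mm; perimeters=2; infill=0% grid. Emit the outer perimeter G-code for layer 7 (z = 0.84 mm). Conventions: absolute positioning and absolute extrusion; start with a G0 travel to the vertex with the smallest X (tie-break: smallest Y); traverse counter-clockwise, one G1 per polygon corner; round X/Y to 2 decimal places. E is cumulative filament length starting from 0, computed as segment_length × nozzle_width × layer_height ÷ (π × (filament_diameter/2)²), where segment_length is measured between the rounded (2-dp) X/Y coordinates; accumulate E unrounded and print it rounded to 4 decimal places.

At z = 0.84 mm: the cube (footprint 6.5×26) is included at this height. The outline is a single polygon with 4 vertices. Extrusion per mm of travel: 0.25 × 0.12 / (π × 0.875²) = 0.012473. Accumulating E over each segment gives final E = 0.8107.

G0 X0.00 Y0.00 Z0.84
G1 X6.50 Y0.00 E0.0811
G1 X6.50 Y26.00 E0.4054
G1 X0.00 Y26.00 E0.4864
G1 X0.00 Y0.00 E0.8107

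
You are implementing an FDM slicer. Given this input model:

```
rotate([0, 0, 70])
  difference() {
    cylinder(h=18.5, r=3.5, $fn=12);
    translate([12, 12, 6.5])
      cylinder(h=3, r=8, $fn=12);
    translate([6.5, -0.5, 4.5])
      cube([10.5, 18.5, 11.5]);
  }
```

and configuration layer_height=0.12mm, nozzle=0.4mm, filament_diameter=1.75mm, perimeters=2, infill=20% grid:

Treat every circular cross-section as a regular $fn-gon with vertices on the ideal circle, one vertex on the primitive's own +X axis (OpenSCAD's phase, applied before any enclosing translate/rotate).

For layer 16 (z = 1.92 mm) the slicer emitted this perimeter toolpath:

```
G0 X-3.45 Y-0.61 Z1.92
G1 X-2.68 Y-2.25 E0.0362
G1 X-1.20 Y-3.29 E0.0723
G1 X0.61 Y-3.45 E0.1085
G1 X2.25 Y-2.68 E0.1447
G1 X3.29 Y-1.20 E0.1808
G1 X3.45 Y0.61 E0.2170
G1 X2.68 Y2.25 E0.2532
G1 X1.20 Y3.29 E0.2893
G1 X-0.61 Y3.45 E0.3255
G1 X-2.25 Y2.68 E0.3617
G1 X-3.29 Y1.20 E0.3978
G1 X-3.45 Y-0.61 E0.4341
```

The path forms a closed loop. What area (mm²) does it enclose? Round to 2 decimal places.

36.78 mm²

Apply the shoelace formula to the sequence of (X, Y) vertices; enclosed area = 36.78 mm².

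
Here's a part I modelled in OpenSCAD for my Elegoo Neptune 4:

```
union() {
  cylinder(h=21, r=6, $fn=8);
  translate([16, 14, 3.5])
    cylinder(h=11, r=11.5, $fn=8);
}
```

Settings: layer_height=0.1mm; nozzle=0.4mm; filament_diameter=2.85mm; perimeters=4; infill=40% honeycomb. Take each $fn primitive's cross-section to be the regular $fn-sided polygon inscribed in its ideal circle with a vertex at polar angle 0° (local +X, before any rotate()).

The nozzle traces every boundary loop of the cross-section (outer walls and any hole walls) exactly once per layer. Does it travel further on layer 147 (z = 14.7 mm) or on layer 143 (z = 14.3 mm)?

Layer 147 (z = 14.7): the r=6 cylinder contributes a regular 8-gon of circumradius 6 (perimeter = 2·8·6.000·sin(180°/8) = 36.74 mm); the cylinder at (16, 14) is not intersected at this z (z outside [3.5, 14.5]); Combining (union): only the r=6 cylinder is present, so the union is just that shape — boundary = 36.74 mm. So its perimeter = 36.74 mm. Layer 143 (z = 14.3): the r=6 cylinder contributes a regular 8-gon of circumradius 6 (perimeter = 2·8·6.000·sin(180°/8) = 36.74 mm); the r=11.5 cylinder at (16, 14) gives a regular 8-gon of circumradius 11.5 (constant along its height) (perimeter = 2·8·11.500·sin(180°/8) = 70.41 mm); Taking the union: the 2 present regions are separate (no shared area or edge), so areas and boundary lengths simply add and each stays a separate island — boundary = 107.15 mm. So its perimeter = 107.15 mm. Layer 143 is larger (107.15 vs 36.74 mm).

layer 143 (z = 14.3 mm)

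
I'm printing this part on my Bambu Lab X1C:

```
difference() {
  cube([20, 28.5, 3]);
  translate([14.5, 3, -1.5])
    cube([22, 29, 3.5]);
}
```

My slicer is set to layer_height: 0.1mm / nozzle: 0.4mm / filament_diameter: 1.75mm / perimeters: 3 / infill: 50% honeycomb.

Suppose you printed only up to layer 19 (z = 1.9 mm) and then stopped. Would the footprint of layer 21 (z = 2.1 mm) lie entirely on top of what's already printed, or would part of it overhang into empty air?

Compare the two slices. At z = 1.9: the cube is present — its section is the full 20×28.5 rectangle (area 570.00 mm²); the 22×29 cube at (14.5, 3) contributes its full rectangle (area 638.00 mm²); Subtracting the remaining from the first: starting from the 20×28.5 cube (570.00 mm²), the 22×29 cube at (14.5, 3) partially overlaps it — only the 140.25 mm² overlap (of its 638.00 mm²) is removed, clipping the outline — area = 429.75 mm². At z = 2.1: the cube is present — its section is the full 20×28.5 rectangle (area 570.00 mm²); the cube at (14.5, 3) does not reach this height (z outside [-1.5, 2]); Taking the first minus the rest: none of the subtracted shapes is present at this height, so the 20×28.5 cube is unchanged — area = 570.00 mm². Checking containment: at z = 2.1 the cross-section extends beyond the z = 1.9 cross-section by about 140.25 mm².

part overhangs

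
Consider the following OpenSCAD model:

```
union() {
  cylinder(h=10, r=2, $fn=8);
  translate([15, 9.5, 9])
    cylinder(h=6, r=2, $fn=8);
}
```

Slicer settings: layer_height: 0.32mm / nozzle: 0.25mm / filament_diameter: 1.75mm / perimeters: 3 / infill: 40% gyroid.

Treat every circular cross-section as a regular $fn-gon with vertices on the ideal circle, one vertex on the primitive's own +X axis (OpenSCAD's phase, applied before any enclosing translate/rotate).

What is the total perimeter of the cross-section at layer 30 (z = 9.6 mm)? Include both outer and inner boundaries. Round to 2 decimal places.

24.49 mm

At z = 9.6 mm: the r=2 cylinder gives a regular 8-gon of circumradius 2 (constant along its height) (perimeter = 2·8·2.000·sin(180°/8) = 12.25 mm); the r=2 cylinder at (15, 9.5) gives a regular 8-gon of circumradius 2 (constant along its height) (perimeter = 2·8·2.000·sin(180°/8) = 12.25 mm); Taking the union: the 2 present regions are separate (no shared area or edge), so areas and boundary lengths simply add and each stays a separate island — boundary = 24.49 mm. Overall, the cross-section has 2 separate islands. Total boundary length (outer) = 24.49 mm.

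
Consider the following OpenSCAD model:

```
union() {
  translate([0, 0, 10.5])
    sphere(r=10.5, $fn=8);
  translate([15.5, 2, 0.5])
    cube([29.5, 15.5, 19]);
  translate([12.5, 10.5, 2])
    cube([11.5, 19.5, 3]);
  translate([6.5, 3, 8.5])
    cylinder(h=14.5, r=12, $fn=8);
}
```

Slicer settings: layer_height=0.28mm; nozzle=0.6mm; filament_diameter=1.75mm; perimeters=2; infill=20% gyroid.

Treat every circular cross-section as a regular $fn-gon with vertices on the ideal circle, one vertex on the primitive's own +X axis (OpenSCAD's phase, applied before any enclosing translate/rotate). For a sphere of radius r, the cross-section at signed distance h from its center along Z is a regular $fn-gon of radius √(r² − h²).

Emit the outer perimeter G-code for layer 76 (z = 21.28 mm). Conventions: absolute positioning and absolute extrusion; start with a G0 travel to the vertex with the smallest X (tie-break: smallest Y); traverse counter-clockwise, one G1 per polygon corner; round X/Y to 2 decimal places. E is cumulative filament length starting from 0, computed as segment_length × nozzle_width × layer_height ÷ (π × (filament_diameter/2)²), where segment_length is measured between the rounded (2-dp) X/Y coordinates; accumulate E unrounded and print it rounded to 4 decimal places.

At z = 21.28 mm: the sphere is absent (|z−center|=10.780 > r=10.5); the cube at (15.5, 2) is not intersected at this z (z outside [0.5, 19.5]); the cube at (12.5, 10.5) is not intersected at this z (z outside [2, 5]); the r=12 cylinder at (6.5, 3) gives a regular 8-gon of circumradius 12 (constant along its height); Merging all regions: only the r=12 cylinder at (6.5, 3) is present, so the union is just that shape — 1 connected region. The outline is a single polygon with 8 vertices. Extrusion per mm of travel: 0.6 × 0.28 / (π × 0.875²) = 0.069846. Accumulating E over each segment gives final E = 5.1334.

G0 X-5.50 Y3.00 Z21.28
G1 X-1.99 Y-5.49 E0.6417
G1 X6.50 Y-9.00 E1.2833
G1 X14.99 Y-5.49 E1.9250
G1 X18.50 Y3.00 E2.5667
G1 X14.99 Y11.49 E3.2084
G1 X6.50 Y15.00 E3.8500
G1 X-1.99 Y11.49 E4.4917
G1 X-5.50 Y3.00 E5.1334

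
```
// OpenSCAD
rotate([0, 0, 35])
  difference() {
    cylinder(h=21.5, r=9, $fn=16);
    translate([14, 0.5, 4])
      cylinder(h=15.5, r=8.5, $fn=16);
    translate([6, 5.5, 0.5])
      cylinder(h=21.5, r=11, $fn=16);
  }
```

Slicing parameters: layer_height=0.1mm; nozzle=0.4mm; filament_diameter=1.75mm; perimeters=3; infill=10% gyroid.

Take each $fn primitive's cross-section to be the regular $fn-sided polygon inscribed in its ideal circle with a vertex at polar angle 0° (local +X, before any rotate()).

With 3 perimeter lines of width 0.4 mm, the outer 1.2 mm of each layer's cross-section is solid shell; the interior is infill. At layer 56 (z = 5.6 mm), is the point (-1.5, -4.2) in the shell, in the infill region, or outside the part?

At z = 5.6 mm: the r=9 cylinder gives a regular 16-gon of circumradius 9 (constant along its height); the r=8.5 cylinder at (14, 0.5) contributes a regular 16-gon of circumradius 8.5; the r=11 cylinder at (6, 5.5) gives a regular 16-gon of circumradius 11 (constant along its height); Subtracting the remaining from the first: starting from the r=9 cylinder, the r=8.5 cylinder at (14, 0.5) partially overlaps it — only the 22.40 mm² overlap (of its 221.19 mm²) is removed, clipping the outline; the r=11 cylinder at (6, 5.5) partially overlaps it — only the 125.68 mm² overlap (of its 370.44 mm²) is removed, clipping the outline — 1 connected region; (rotated 35° about Z; rotation is an isometry so areas/perimeters/island counts are preserved). Overall, the cross-section is a single solid region. Undo the 35° rotation: the query point maps to (-3.638, -2.580) in the un-rotated model frame. The nearest boundary edge runs (-4.16, 1.29)→(-1.78, -2.28); distance from the point to it = 1.71 mm. The point is inside the cross-section and 1.71 mm from the nearest boundary — more than the 1.2 mm shell width (3 × 0.4), so it's in the infill interior.

infill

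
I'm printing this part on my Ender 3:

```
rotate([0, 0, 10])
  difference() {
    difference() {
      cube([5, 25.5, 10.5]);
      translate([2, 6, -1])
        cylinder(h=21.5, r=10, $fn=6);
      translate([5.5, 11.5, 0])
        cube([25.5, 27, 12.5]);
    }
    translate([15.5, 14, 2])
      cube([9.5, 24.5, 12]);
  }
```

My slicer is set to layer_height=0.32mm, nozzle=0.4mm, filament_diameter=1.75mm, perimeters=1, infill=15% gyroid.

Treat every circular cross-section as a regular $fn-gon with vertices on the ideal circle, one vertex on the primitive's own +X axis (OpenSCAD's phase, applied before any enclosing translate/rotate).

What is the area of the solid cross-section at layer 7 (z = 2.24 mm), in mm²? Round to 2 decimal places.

At z = 2.24 mm: the cube (footprint 5×25.5) is included at this height (area 127.50 mm²); the cylinder at (2, 6): section is a regular 6-gon, circumradius r=10 (area = (6/2)·10.000²·sin(360°/6) = 259.81 mm²); the 25.5×27 cube at (5.5, 11.5) contributes its full rectangle (area 688.50 mm²); Taking the first minus the rest: starting from the 5×25.5 cube (127.50 mm²), the r=10 cylinder at (2, 6) partially overlaps it — only the 73.30 mm² overlap (of its 259.81 mm²) is removed, clipping the outline; the 25.5×27 cube at (5.5, 11.5) misses the remaining region (no effect) — area = 54.20 mm²; the cube at (15.5, 14) (footprint 9.5×24.5) is included at this height (area 232.75 mm²); Subtracting the remaining from the first: starting from the result so far (54.20 mm²), the 9.5×24.5 cube at (15.5, 14) misses the remaining region (no effect) — area = 54.20 mm²; (whole slice rotated 10° about Z — lengths, areas and connectivity unchanged). Overall, the cross-section is a single solid region. Net area = 54.20 mm².

54.20 mm²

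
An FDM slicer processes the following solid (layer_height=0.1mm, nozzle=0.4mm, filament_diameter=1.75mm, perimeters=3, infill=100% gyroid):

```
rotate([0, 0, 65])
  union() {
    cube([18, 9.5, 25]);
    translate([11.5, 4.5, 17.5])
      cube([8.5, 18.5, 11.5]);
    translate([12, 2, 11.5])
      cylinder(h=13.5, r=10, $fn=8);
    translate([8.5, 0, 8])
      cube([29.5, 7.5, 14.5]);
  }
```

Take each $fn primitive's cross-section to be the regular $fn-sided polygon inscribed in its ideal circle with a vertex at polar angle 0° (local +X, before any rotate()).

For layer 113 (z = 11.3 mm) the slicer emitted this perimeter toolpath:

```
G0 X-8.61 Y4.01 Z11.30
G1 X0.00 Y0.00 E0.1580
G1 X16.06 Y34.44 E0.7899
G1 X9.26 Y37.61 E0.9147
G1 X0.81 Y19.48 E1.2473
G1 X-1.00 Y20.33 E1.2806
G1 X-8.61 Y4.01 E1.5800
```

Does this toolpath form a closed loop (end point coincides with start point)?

Start point (G0): (-8.61, 4.01). End point (last G1): the path returns to the start — closed.

yes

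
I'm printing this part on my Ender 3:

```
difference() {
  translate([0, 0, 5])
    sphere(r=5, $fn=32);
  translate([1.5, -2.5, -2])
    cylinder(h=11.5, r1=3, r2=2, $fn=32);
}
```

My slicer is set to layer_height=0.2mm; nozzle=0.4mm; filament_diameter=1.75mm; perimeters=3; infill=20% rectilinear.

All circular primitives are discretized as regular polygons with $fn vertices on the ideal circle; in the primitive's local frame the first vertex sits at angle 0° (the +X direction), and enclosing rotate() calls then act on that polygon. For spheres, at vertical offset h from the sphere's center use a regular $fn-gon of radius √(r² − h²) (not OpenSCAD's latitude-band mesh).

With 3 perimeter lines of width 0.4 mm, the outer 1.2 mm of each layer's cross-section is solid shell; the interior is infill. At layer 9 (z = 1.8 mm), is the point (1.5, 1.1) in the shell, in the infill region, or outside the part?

At z = 1.8 mm: the r=5 sphere contributes a regular 32-gon of circumradius √(5²−3.2²) = 3.842; the cone at (1.5, -2.5) contributes a regular 32-gon of circumradius 2.670 (interpolated between r1=3 and r2=2 at t=0.330); After the difference (first − rest): starting from the r=5 sphere, the cone at (1.5, -2.5) partially overlaps it — only the 14.20 mm² overlap (of its 22.25 mm²) is removed, clipping the outline — 1 connected region. Overall, the cross-section is a single solid region. The nearest boundary edge runs (2.02, 0.12)→(1.50, 0.17); distance from the point to it = 0.93 mm. The point is inside the cross-section, 0.93 mm from the nearest boundary — within the 1.2 mm shell band (3 × 0.4).

shell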